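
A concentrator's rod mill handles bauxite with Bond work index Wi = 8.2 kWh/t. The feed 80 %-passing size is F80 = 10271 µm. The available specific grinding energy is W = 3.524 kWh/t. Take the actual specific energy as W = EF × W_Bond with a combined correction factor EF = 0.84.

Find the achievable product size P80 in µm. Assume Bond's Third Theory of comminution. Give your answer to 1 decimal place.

W = 10·Wi·[P80^(−½) − F80^(−½)]
W_Bond = W / EF = 3.524 / 0.84 = 4.1952 kWh/t
P80^(−½) = W_Bond/(10 Wi) + F80^(−½)
  = 4.1952/(10·8.2) + 1/√10271 = 0.051161 + 0.009867 = 0.061029
P80 = (1/0.061029)² = 16.3858² = 268.49 µm

P80 = 268.5 µm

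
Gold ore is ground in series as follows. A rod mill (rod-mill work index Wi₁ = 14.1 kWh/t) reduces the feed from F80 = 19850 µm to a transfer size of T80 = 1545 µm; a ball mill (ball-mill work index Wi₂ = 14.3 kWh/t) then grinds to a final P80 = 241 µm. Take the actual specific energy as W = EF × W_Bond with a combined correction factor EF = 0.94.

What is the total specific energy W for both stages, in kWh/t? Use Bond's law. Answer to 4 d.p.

W = 7.6702 kWh/t

W = 10 Wi (1/√P80 − 1/√F80)  [Bond]
Stage 1 (19850→1545 µm, Wi₁=14.1): W₁ = 10·14.1·(0.025441 − 0.007098) = 2.5864 kWh/t
Stage 2 (1545→241 µm, Wi₂=14.3): W₂ = 10·14.3·(0.064416 − 0.025441) = 5.5734 kWh/t
W = W₁ + W₂ = 2.5864 + 5.5734 = 8.1598 kWh/t
Apply correction: 8.1598 × 0.94 = 7.6702 kWh/t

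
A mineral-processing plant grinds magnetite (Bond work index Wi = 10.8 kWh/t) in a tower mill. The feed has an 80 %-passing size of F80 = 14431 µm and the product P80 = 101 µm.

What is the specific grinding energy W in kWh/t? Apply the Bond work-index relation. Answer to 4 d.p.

W = 9.8474 kWh/t

W_Bond = 10·Wi·(1/√P₈₀ − 1/√F₈₀)
1/√101 = 0.099504;  1/√14431 = 0.008324
W = 10·10.8·(0.099504 − 0.008324) = 9.8474 kWh/t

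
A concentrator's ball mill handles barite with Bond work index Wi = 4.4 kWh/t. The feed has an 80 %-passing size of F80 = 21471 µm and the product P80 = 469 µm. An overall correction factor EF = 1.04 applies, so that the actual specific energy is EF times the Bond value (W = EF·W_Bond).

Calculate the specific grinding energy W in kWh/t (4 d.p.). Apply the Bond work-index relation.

Bond: W = 10·Wi·(1/√P80 − 1/√F80)
1/√469 = 0.046176;  1/√21471 = 0.006825
W = 10·4.4·(0.046176 − 0.006825) = 1.7315 kWh/t
With EF = 1.04: W = 1.7315·1.04 = 1.8007 kWh/t

W = 1.8007 kWh/t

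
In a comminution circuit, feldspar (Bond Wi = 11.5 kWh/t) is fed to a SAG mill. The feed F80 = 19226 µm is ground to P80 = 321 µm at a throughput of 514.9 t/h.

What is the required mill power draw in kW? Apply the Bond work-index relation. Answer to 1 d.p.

P = 2877.9 kW

Bond: W = 10·Wi·(1/√P80 − 1/√F80)
W = 10·11.5·(1/√321 − 1/√19226) = 10·11.5·(0.048603) = 5.5893 kWh/t
Mill draw = 5.5893 × 514.9 = 2877.9 kW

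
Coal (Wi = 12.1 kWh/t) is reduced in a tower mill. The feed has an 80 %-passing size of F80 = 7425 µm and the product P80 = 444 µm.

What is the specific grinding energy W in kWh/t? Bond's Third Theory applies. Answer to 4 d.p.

W = 4.3382 kWh/t

Bond:  W = 10 Wi (1/√P − 1/√F)
1/√444 = 0.047458;  1/√7425 = 0.011605
W = 10·12.1·(0.047458 − 0.011605) = 4.3382 kWh/t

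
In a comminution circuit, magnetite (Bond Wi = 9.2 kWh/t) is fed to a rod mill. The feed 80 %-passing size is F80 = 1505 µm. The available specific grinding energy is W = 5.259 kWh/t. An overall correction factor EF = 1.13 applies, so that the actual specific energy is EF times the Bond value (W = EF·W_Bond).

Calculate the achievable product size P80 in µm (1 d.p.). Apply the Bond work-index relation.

W = 10 Wi / √P80 − 10 Wi / √F80
W_Bond = W / EF = 5.259 / 1.13 = 4.6540 kWh/t
P80^(−½) = W_Bond/(10 Wi) + F80^(−½)
  = 4.6540/(10·9.2) + 1/√1505 = 0.050587 + 0.025777 = 0.076364
P80 = (1/0.076364)² = 13.0952² = 171.48 µm

P80 = 171.5 µm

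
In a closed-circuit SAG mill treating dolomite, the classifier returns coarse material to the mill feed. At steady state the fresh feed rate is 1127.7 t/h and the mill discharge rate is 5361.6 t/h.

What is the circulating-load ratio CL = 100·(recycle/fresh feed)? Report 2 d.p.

CL = 375.45 %

M = F + R at steady state, so:
R = M − F = 5361.6 − 1127.7 = 4233.9 t/h
CL = 100·R/F = 100·4233.9/1127.7 = 375.45 %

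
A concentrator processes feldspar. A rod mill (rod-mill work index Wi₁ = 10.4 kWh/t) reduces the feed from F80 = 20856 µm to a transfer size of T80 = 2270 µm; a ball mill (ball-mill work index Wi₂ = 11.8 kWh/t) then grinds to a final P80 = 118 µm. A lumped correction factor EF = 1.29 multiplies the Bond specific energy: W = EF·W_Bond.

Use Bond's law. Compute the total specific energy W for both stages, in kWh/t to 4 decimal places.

W = 10·Wi·(P80^(-½) − F80^(-½))
Stage 1 (20856→2270 µm, Wi₁=10.4): W₁ = 10·10.4·(0.020989 − 0.006924) = 1.4627 kWh/t
Stage 2 (2270→118 µm, Wi₂=11.8): W₂ = 10·11.8·(0.092057 − 0.020989) = 8.3861 kWh/t
W = W₁ + W₂ = 1.4627 + 8.3861 = 9.8488 kWh/t
Corrected W = EF·W_Bond = 1.29·9.8488 = 12.7049 kWh/t

W = 12.7049 kWh/t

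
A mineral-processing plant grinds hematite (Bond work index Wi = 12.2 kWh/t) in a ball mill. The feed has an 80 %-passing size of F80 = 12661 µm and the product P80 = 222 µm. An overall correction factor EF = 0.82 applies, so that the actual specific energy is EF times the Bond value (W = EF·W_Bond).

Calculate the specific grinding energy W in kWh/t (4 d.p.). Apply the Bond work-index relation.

W = 5.8252 kWh/t

Bond: W = 10·Wi·(1/√P80 − 1/√F80)
1/√222 = 0.067116;  1/√12661 = 0.008887
W = 10·12.2·(0.067116 − 0.008887) = 7.1039 kWh/t
Apply correction: 7.1039 × 0.82 = 5.8252 kWh/t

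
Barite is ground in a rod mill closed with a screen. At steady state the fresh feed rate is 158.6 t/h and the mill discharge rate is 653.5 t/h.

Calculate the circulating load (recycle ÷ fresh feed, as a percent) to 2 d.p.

Mill node: discharge = fresh + recycle.
R = M − F = 653.5 − 158.6 = 494.9 t/h
CL = 100·R/F = 100·494.9/158.6 = 312.04 %

CL = 312.04 %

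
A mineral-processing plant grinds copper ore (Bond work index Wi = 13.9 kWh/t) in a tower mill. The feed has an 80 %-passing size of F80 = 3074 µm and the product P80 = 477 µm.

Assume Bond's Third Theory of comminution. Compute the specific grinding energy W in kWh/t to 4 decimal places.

W = 3.8573 kWh/t

Bond: W = 10·Wi·(1/√P80 − 1/√F80)
1/√477 = 0.045787;  1/√3074 = 0.018036
W = 10·13.9·(0.045787 − 0.018036) = 3.8573 kWh/t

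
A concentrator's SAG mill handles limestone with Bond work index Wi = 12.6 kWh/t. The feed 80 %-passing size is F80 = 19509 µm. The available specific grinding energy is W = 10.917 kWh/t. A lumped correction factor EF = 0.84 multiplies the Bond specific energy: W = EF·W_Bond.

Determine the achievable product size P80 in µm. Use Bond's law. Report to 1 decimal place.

P80 = 82.2 µm

W = 10·Wi·[P80^(−½) − F80^(−½)]
W_Bond = W / EF = 10.917 / 0.84 = 12.9964 kWh/t
⇒ 1/√P80 = W_Bond/(10·Wi) + 1/√F80
  = 12.9964/(10·12.6) + 1/√19509 = 0.103146 + 0.007159 = 0.110306
P80 = (1/0.110306)² = 9.0657² = 82.19 µm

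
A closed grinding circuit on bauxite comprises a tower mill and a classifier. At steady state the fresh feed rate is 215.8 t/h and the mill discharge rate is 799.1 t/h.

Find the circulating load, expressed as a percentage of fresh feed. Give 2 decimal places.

M = F + R at steady state, so:
R = M − F = 799.1 − 215.8 = 583.3 t/h
CL = 100·R/F = 100·583.3/215.8 = 270.30 %

CL = 270.30 %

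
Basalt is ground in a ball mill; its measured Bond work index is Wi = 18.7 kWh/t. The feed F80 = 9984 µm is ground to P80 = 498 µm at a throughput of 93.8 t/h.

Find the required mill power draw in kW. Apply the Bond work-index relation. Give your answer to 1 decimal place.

P = 610.5 kW

W = 10·Wi·(P80^(-½) − F80^(-½))
W = 10·18.7·(1/√498 − 1/√9984) = 10·18.7·(0.034803) = 6.5082 kWh/t
P = W·T = 6.5082·93.8 = 610.5 kW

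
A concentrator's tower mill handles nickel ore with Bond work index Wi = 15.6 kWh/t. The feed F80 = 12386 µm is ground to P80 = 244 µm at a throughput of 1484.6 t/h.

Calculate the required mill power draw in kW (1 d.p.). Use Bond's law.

W = 10 Wi (P80^-0.5 − F80^-0.5)
W = 10·15.6·(1/√244 − 1/√12386) = 10·15.6·(0.055033) = 8.5852 kWh/t
P_mill = W·ṁ = 8.5852·1484.6 = 12745.5 kW

P = 12745.5 kW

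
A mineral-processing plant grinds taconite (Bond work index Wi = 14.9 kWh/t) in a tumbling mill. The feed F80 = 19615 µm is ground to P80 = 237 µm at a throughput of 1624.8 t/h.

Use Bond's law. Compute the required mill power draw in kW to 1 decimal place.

P = 13997.2 kW

W = 10 Wi (P80^-0.5 − F80^-0.5)
W = 10·14.9·(1/√237 − 1/√19615) = 10·14.9·(0.057817) = 8.6147 kWh/t
P = W·T = 8.6147·1624.8 = 13997.2 kW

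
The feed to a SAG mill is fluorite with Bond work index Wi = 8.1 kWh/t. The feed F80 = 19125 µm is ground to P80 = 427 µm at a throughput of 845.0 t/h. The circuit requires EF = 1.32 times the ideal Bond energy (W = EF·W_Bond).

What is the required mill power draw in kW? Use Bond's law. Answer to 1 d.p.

P = 3718.9 kW

W = 10·Wi·(P80^(-½) − F80^(-½))
W = 10·8.1·(1/√427 − 1/√19125) = 10·8.1·(0.041162) = 3.3342 kWh/t
Apply correction: 3.3342 × 1.32 = 4.4011 kWh/t
Mill draw = 4.4011 × 845.0 = 3718.9 kW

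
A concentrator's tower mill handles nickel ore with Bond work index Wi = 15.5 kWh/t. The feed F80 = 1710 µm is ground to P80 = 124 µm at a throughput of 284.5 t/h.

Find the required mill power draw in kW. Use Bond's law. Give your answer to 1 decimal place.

W = 10 Wi (1/√P80 − 1/√F80)  [Bond]
W = 10·15.5·(1/√124 − 1/√1710) = 10·15.5·(0.065620) = 10.1711 kWh/t
P = W·T = 10.1711·284.5 = 2893.7 kW

P = 2893.7 kW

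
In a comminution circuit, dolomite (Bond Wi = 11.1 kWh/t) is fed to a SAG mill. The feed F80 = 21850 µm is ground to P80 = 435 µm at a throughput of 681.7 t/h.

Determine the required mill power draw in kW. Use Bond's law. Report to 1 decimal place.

P = 3116.1 kW

Bond: W = 10·Wi·(1/√P80 − 1/√F80)
W = 10·11.1·(1/√435 − 1/√21850) = 10·11.1·(0.041181) = 4.5711 kWh/t
Power = W × throughput = 4.5711 kWh/t × 681.7 t/h = 3116.1 kW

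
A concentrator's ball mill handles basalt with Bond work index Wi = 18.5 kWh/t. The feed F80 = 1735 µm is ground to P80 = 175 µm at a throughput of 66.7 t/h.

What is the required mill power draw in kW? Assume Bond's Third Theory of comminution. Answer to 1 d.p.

W = 10·Wi·(P80^(-½) − F80^(-½))
W = 10·18.5·(1/√175 − 1/√1735) = 10·18.5·(0.051585) = 9.5433 kWh/t
Power = W × throughput = 9.5433 kWh/t × 66.7 t/h = 636.5 kW

P = 636.5 kW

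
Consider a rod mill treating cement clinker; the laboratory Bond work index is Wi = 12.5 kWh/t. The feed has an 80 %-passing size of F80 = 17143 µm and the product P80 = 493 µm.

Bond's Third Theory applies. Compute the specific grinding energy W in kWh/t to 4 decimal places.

W = 4.6750 kWh/t

W = 10 Wi / √P80 − 10 Wi / √F80
1/√493 = 0.045038;  1/√17143 = 0.007638
W = 10·12.5·(0.045038 − 0.007638) = 4.6750 kWh/t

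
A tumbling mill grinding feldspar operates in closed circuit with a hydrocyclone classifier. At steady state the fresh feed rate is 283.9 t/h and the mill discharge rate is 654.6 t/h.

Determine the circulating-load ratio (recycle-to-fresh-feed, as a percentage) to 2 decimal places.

CL = 130.57 %

Steady state: M = F + R.
R = M − F = 654.6 − 283.9 = 370.7 t/h
CL = 100·R/F = 100·370.7/283.9 = 130.57 %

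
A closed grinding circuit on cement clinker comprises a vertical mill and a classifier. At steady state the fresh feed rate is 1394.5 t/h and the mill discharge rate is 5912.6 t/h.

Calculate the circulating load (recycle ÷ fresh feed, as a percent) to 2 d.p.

CL = 323.99 %

M = F + R at steady state, so:
R = M − F = 5912.6 − 1394.5 = 4518.1 t/h
CL = 100·R/F = 100·4518.1/1394.5 = 323.99 %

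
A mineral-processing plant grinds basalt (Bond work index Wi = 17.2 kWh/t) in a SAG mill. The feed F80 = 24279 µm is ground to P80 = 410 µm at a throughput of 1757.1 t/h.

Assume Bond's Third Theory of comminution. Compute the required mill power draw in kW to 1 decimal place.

P = 12986.1 kW

W = 10·Wi·[P80^(−½) − F80^(−½)]
W = 10·17.2·(1/√410 − 1/√24279) = 10·17.2·(0.042969) = 7.3906 kWh/t
P = W·T = 7.3906·1757.1 = 12986.1 kW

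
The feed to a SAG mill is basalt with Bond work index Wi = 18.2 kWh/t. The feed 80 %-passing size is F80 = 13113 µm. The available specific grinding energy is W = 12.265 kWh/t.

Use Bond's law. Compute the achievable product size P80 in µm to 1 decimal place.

P80 = 172.6 µm

W_Bond = 10·Wi·(1/√P₈₀ − 1/√F₈₀)
1/√P80 = 1/√F80 + W/(10·Wi)
  = 12.2650/(10·18.2) + 1/√13113 = 0.067390 + 0.008733 = 0.076123
P80 = (1/0.076123)² = 13.1367² = 172.57 µm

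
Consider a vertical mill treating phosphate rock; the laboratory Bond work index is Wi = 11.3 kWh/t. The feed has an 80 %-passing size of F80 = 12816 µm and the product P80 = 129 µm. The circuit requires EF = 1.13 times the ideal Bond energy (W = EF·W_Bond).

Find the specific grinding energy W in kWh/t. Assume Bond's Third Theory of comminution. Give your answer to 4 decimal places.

W = 10 Wi (1/√P80 − 1/√F80)  [Bond]
1/√129 = 0.088045;  1/√12816 = 0.008833
W = 10·11.3·(0.088045 − 0.008833) = 8.9509 kWh/t
Apply correction: 8.9509 × 1.13 = 10.1146 kWh/t

W = 10.1146 kWh/t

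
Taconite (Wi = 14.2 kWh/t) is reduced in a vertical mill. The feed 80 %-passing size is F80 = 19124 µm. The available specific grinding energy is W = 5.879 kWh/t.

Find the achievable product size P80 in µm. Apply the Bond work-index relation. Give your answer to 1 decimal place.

W = 10 Wi (P80^-0.5 − F80^-0.5)
P80^(−½) = W/(10 Wi) + F80^(−½)
  = 5.8790/(10·14.2) + 1/√19124 = 0.041401 + 0.007231 = 0.048633
P80 = (1/0.048633)² = 20.5623² = 422.81 µm

P80 = 422.8 µm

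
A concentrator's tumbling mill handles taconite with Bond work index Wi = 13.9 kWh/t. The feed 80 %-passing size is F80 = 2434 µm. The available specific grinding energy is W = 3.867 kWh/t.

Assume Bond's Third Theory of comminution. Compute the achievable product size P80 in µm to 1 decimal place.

W = 10 Wi / √P80 − 10 Wi / √F80
P80^-0.5 = F80^-0.5 + W/(10 Wi)
  = 3.8670/(10·13.9) + 1/√2434 = 0.027820 + 0.020269 = 0.048089
P80 = (1/0.048089)² = 20.7946² = 432.41 µm

P80 = 432.4 µm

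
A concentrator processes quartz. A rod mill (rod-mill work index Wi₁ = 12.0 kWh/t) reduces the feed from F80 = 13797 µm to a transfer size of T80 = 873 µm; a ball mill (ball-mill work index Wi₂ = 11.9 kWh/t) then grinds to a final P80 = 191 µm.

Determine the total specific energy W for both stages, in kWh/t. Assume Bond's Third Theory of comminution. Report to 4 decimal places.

W = 10 Wi (P80^-0.5 − F80^-0.5)
Stage 1 (13797→873 µm, Wi₁=12.0): W₁ = 10·12.0·(0.033845 − 0.008513) = 3.0398 kWh/t
Stage 2 (873→191 µm, Wi₂=11.9): W₂ = 10·11.9·(0.072357 − 0.033845) = 4.5830 kWh/t
W = W₁ + W₂ = 3.0398 + 4.5830 = 7.6228 kWh/t

W = 7.6228 kWh/t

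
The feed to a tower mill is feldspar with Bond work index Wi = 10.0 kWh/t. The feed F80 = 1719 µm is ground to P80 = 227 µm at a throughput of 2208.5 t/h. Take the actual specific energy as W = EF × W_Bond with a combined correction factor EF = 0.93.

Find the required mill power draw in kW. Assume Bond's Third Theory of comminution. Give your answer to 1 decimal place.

P = 8678.4 kW

W = 10·Wi·[P80^(−½) − F80^(−½)]
W = 10·10.0·(1/√227 − 1/√1719) = 10·10.0·(0.042253) = 4.2253 kWh/t
Corrected W = EF·W_Bond = 0.93·4.2253 = 3.9295 kWh/t
Mill draw = 3.9295 × 2208.5 = 8678.4 kW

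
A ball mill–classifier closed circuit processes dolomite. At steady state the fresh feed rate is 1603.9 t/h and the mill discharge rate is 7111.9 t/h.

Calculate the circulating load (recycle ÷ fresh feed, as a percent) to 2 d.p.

CL = 343.41 %

M = F + R at steady state, so:
R = M − F = 7111.9 − 1603.9 = 5508.0 t/h
CL = 100·R/F = 100·5508.0/1603.9 = 343.41 %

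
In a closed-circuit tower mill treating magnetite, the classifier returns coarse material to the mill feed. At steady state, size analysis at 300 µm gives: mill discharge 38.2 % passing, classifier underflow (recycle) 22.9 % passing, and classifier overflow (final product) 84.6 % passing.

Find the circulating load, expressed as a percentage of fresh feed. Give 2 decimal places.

CL = 303.27 %

Let r = R/F. Size balance at 300 µm:
Fd + Rd = Ru + Fo ⇒ R/F = (o−d)/(d−u)
r = (84.6 − 38.2)/(38.2 − 22.9) = 46.4/15.3 = 3.0327
CL = 100·r = 303.27 %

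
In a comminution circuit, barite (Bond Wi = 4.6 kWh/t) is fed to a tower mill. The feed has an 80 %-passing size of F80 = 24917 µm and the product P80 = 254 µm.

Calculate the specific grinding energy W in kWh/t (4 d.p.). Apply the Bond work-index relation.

W = 2.5949 kWh/t

W = 10·Wi·(P80^(-½) − F80^(-½))
1/√254 = 0.062746;  1/√24917 = 0.006335
W = 10·4.6·(0.062746 − 0.006335) = 2.5949 kWh/t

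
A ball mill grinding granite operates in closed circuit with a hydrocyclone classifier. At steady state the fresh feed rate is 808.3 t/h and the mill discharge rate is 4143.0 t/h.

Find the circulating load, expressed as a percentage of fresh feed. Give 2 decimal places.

M = F + R at steady state, so:
R = M − F = 4143.0 − 808.3 = 3334.7 t/h
CL = 100·R/F = 100·3334.7/808.3 = 412.56 %

CL = 412.56 %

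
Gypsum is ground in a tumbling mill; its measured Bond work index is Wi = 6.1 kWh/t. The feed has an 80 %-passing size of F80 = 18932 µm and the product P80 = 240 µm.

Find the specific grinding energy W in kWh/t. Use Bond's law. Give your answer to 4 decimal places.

Bond:  W = 10 Wi (1/√P − 1/√F)
1/√240 = 0.064550;  1/√18932 = 0.007268
W = 10·6.1·(0.064550 − 0.007268) = 3.4942 kWh/t

W = 3.4942 kWh/t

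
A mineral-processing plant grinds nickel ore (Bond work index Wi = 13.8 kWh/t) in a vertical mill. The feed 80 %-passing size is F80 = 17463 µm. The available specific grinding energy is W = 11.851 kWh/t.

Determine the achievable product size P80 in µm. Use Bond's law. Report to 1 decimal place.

W = 10 Wi (P80^-0.5 − F80^-0.5)
P80^-0.5 = F80^-0.5 + W/(10 Wi)
  = 11.8510/(10·13.8) + 1/√17463 = 0.085877 + 0.007567 = 0.093444
P80 = (1/0.093444)² = 10.7016² = 114.52 µm

P80 = 114.5 µm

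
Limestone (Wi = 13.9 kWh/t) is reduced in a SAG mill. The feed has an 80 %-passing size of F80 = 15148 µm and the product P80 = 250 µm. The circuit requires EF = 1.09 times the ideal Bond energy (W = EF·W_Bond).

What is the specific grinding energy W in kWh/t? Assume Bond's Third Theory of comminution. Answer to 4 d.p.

W = 10 Wi (1/√P80 − 1/√F80)  [Bond]
1/√250 = 0.063246;  1/√15148 = 0.008125
W = 10·13.9·(0.063246 − 0.008125) = 7.6618 kWh/t
W_actual = 1.09 × 7.6618 = 8.3513 kWh/t

W = 8.3513 kWh/t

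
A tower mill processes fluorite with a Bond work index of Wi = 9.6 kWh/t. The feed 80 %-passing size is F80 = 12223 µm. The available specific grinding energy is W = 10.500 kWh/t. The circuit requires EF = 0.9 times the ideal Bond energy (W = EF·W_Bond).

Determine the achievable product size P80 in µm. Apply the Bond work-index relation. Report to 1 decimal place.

W_Bond = 10·Wi·(1/√P₈₀ − 1/√F₈₀)
W_Bond = W / EF = 10.500 / 0.9 = 11.6667 kWh/t
P80^(−½) = W_Bond/(10 Wi) + F80^(−½)
  = 11.6667/(10·9.6) + 1/√12223 = 0.121528 + 0.009045 = 0.130573
P80 = (1/0.130573)² = 7.6586² = 58.65 µm

P80 = 58.7 µm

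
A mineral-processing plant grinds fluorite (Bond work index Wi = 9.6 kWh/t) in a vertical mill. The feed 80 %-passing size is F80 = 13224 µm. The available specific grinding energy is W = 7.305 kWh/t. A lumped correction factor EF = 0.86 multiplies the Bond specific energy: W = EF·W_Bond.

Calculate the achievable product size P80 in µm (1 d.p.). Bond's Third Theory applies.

P80 = 105.9 µm

W = 10·Wi·[P80^(−½) − F80^(−½)]
W_Bond = W / EF = 7.305 / 0.86 = 8.4942 kWh/t
P80^-0.5 = F80^-0.5 + W_Bond/(10 Wi)
  = 8.4942/(10·9.6) + 1/√13224 = 0.088481 + 0.008696 = 0.097177
P80 = (1/0.097177)² = 10.2905² = 105.89 µm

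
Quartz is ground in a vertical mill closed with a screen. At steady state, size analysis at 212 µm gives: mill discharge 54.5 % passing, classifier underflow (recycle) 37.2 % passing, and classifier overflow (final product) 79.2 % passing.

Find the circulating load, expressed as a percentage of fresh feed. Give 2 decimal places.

CL = 142.77 %

Classifier node, passing 212 µm:
r = (o − d)/(d − u)
r = (79.2 − 54.5)/(54.5 − 37.2) = 24.7/17.3 = 1.4277
CL = 100·r = 142.77 %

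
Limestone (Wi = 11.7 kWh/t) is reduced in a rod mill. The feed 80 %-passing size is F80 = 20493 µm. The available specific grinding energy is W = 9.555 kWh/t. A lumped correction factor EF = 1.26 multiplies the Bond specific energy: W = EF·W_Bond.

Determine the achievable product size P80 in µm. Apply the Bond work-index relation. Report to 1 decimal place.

W_Bond = 10·Wi·(1/√P₈₀ − 1/√F₈₀)
W_Bond = W / EF = 9.555 / 1.26 = 7.5833 kWh/t
P80^-0.5 = F80^-0.5 + W_Bond/(10 Wi)
  = 7.5833/(10·11.7) + 1/√20493 = 0.064815 + 0.006985 = 0.071800
P80 = (1/0.071800)² = 13.9275² = 193.98 µm

P80 = 194.0 µm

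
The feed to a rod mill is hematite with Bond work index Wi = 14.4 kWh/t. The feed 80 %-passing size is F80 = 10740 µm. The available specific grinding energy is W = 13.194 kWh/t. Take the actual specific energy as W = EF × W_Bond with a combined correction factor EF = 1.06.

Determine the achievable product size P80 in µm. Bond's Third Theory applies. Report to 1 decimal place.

W = 10 Wi / √P80 − 10 Wi / √F80
W_Bond = W / EF = 13.194 / 1.06 = 12.4472 kWh/t
⇒ 1/√P80 = W_Bond/(10·Wi) + 1/√F80
  = 12.4472/(10·14.4) + 1/√10740 = 0.086439 + 0.009649 = 0.096088
P80 = (1/0.096088)² = 10.4071² = 108.31 µm

P80 = 108.3 µm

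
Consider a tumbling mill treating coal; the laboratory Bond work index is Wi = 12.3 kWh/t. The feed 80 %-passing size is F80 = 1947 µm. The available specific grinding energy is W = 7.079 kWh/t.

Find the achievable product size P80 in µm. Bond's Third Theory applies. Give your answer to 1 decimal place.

W = 10·Wi·[P80^(−½) − F80^(−½)]
⇒ 1/√P80 = W/(10 Wi) + 1/√F80
  = 7.0790/(10·12.3) + 1/√1947 = 0.057553 + 0.022663 = 0.080216
P80 = (1/0.080216)² = 12.4664² = 155.41 µm

P80 = 155.4 µm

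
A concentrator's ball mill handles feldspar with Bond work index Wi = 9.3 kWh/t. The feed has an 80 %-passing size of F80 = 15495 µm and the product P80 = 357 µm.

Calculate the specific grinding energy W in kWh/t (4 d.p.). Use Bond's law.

Bond: W = 10·Wi·(1/√P80 − 1/√F80)
1/√357 = 0.052926;  1/√15495 = 0.008033
W = 10·9.3·(0.052926 − 0.008033) = 4.1750 kWh/t

W = 4.1750 kWh/t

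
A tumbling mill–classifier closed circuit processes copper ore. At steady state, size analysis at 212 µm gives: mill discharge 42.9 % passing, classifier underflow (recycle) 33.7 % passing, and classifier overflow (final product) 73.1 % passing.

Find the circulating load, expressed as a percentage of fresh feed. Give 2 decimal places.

CL = 328.26 %

Classifier node, passing 212 µm:
Fd + Rd = Ru + Fo ⇒ R/F = (o−d)/(d−u)
r = (73.1 − 42.9)/(42.9 − 33.7) = 30.2/9.2 = 3.2826
CL = 100·r = 328.26 %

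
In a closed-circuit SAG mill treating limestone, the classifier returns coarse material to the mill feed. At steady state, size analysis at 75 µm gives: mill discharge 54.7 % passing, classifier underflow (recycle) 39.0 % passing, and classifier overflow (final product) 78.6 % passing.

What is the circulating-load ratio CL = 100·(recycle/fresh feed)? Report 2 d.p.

Classifier node, passing 75 µm:
(1+r)·d = r·u + o ⇒ r = (o−d)/(d−u)
r = (78.6 − 54.7)/(54.7 − 39.0) = 23.9/15.7 = 1.5223
CL = 100·r = 152.23 %

CL = 152.23 %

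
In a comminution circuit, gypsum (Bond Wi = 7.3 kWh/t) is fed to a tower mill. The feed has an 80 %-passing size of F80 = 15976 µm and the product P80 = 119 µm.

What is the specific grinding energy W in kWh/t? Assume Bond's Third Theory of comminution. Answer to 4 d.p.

W = 6.1144 kWh/t

W = 10·Wi·[P80^(−½) − F80^(−½)]
1/√119 = 0.091670;  1/√15976 = 0.007912
W = 10·7.3·(0.091670 − 0.007912) = 6.1144 kWh/t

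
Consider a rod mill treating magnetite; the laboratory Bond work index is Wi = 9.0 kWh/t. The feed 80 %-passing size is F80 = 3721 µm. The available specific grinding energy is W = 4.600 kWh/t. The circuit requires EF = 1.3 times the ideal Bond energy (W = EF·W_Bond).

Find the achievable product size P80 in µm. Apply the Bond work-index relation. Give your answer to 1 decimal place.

P80 = 322.2 µm

W = 10 Wi (P80^-0.5 − F80^-0.5)
W_Bond = W / EF = 4.600 / 1.3 = 3.5385 kWh/t
P80^-0.5 = F80^-0.5 + W_Bond/(10 Wi)
  = 3.5385/(10·9.0) + 1/√3721 = 0.039316 + 0.016393 = 0.055710
P80 = (1/0.055710)² = 17.9502² = 322.21 µm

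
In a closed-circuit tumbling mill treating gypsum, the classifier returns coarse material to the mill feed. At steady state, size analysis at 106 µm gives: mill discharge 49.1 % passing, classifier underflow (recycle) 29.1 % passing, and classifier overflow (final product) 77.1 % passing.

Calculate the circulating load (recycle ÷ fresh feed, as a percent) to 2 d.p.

Balance %-passing 106 µm (r = R/F):
(1+r)d = ru + o → r = (o−d)/(d−u)
r = (77.1 − 49.1)/(49.1 − 29.1) = 28.0/20.0 = 1.4000
CL = 100·r = 140.00 %

CL = 140.00 %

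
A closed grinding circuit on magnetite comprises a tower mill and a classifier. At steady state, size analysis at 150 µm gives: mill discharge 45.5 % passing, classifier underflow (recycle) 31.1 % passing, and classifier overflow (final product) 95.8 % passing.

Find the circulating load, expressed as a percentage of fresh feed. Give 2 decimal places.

Let r = R/F. Size balance at 150 µm:
(1+r)·d = r·u + o ⇒ r = (o−d)/(d−u)
r = (95.8 − 45.5)/(45.5 − 31.1) = 50.3/14.4 = 3.4931
CL = 100·r = 349.31 %

CL = 349.31 %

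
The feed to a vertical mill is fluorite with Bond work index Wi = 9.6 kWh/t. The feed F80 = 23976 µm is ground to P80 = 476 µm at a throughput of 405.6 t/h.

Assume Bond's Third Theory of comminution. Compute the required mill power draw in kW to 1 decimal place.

W = 10 Wi (P80^-0.5 − F80^-0.5)
W = 10·9.6·(1/√476 − 1/√23976) = 10·9.6·(0.039377) = 3.7802 kWh/t
P_mill = W·ṁ = 3.7802·405.6 = 1533.2 kW

P = 1533.2 kW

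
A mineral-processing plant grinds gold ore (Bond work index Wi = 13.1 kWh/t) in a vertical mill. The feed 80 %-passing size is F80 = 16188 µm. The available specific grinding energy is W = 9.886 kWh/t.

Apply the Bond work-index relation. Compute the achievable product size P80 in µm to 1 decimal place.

Bond: W = 10·Wi·(1/√P80 − 1/√F80)
P80^(−½) = W/(10 Wi) + F80^(−½)
  = 9.8860/(10·13.1) + 1/√16188 = 0.075466 + 0.007860 = 0.083325
P80 = (1/0.083325)² = 12.0012² = 144.03 µm

P80 = 144.0 µm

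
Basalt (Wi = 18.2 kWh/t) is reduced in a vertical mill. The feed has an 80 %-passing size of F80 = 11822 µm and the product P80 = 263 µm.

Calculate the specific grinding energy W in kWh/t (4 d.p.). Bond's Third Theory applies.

W = 9.5487 kWh/t

W = 10 Wi / √P80 − 10 Wi / √F80
1/√263 = 0.061663;  1/√11822 = 0.009197
W = 10·18.2·(0.061663 − 0.009197) = 9.5487 kWh/t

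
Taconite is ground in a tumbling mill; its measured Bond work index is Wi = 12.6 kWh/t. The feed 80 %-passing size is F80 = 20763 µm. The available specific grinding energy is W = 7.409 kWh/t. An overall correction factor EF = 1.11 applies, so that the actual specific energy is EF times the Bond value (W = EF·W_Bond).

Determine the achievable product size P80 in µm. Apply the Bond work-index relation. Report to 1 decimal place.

W = 10·Wi·[P80^(−½) − F80^(−½)]
W_Bond = W / EF = 7.409 / 1.11 = 6.6748 kWh/t
1/√P80 = 1/√F80 + W_Bond/(10·Wi)
  = 6.6748/(10·12.6) + 1/√20763 = 0.052974 + 0.006940 = 0.059914
P80 = (1/0.059914)² = 16.6905² = 278.57 µm

P80 = 278.6 µm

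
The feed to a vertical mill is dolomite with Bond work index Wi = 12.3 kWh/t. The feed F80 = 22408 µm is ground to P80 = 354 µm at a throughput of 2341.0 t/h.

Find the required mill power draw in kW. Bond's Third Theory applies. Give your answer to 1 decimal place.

P = 13380.4 kW

W = 10 Wi / √P80 − 10 Wi / √F80
W = 10·12.3·(1/√354 − 1/√22408) = 10·12.3·(0.046469) = 5.7157 kWh/t
P = W·T = 5.7157·2341.0 = 13380.4 kW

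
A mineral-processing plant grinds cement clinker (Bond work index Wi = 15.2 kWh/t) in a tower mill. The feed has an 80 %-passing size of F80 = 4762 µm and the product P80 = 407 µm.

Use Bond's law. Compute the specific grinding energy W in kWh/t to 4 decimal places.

W = 10·Wi·[P80^(−½) − F80^(−½)]
1/√407 = 0.049568;  1/√4762 = 0.014491
W = 10·15.2·(0.049568 − 0.014491) = 5.3317 kWh/t

W = 5.3317 kWh/t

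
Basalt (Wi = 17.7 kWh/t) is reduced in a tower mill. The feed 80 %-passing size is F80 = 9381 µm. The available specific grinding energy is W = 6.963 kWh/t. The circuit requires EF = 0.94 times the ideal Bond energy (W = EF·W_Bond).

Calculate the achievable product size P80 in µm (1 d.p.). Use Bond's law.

W_Bond = 10·Wi·(1/√P₈₀ − 1/√F₈₀)
W_Bond = W / EF = 6.963 / 0.94 = 7.4074 kWh/t
P80^-0.5 = F80^-0.5 + W_Bond/(10 Wi)
  = 7.4074/(10·17.7) + 1/√9381 = 0.041850 + 0.010325 = 0.052175
P80 = (1/0.052175)² = 19.1664² = 367.35 µm

P80 = 367.4 µm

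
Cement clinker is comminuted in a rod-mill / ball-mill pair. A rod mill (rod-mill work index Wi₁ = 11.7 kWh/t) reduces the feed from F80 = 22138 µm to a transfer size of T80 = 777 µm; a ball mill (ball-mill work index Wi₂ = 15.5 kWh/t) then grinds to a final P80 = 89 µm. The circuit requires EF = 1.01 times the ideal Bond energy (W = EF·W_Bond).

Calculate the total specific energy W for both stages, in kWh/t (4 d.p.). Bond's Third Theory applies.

W = 14.4232 kWh/t

W = 10·Wi·[P80^(−½) − F80^(−½)]
Stage 1 (22138→777 µm, Wi₁=11.7): W₁ = 10·11.7·(0.035875 − 0.006721) = 3.4110 kWh/t
Stage 2 (777→89 µm, Wi₂=15.5): W₂ = 10·15.5·(0.106000 − 0.035875) = 10.8694 kWh/t
W = W₁ + W₂ = 3.4110 + 10.8694 = 14.2804 kWh/t
With EF = 1.01: W = 14.2804·1.01 = 14.4232 kWh/t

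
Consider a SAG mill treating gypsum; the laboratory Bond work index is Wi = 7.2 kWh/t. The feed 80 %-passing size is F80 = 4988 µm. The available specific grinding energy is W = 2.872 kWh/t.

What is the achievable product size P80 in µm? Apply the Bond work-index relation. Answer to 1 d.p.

W = 10·Wi·(P80^(-½) − F80^(-½))
P80^(−½) = W/(10 Wi) + F80^(−½)
  = 2.8720/(10·7.2) + 1/√4988 = 0.039889 + 0.014159 = 0.054048
P80 = (1/0.054048)² = 18.5021² = 342.33 µm

P80 = 342.3 µm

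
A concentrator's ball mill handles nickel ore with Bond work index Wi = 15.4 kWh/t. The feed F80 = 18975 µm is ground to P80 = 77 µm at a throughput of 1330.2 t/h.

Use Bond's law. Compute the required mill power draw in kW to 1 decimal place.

P = 21857.8 kW

Bond:  W = 10 Wi (1/√P − 1/√F)
W = 10·15.4·(1/√77 − 1/√18975) = 10·15.4·(0.106701) = 16.4320 kWh/t
P = W·T = 16.4320·1330.2 = 21857.8 kW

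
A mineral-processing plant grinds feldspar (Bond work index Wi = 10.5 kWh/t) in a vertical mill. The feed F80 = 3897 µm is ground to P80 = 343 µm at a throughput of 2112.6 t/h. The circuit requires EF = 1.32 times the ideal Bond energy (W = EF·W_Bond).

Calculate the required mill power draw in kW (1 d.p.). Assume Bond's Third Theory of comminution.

W = 10·Wi·[P80^(−½) − F80^(−½)]
W = 10·10.5·(1/√343 − 1/√3897) = 10·10.5·(0.037976) = 3.9875 kWh/t
With EF = 1.32: W = 3.9875·1.32 = 5.2635 kWh/t
P_mill = W·ṁ = 5.2635·2112.6 = 11119.6 kW

P = 11119.6 kW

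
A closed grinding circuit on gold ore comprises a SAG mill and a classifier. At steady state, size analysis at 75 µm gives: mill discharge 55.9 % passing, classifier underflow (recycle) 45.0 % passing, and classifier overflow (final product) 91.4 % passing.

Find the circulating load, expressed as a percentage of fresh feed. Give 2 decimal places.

CL = 325.69 %

Classifier node, passing 75 µm:
(1+r)·d = r·u + o ⇒ r = (o−d)/(d−u)
r = (91.4 − 55.9)/(55.9 − 45.0) = 35.5/10.9 = 3.2569
CL = 100·r = 325.69 %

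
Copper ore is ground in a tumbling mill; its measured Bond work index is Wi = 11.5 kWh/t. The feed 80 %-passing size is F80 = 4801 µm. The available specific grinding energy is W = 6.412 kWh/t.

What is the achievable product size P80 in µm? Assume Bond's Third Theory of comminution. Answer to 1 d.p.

P80 = 203.0 µm

W = 10 Wi (P80^-0.5 − F80^-0.5)
P80^(−½) = W/(10 Wi) + F80^(−½)
  = 6.4120/(10·11.5) + 1/√4801 = 0.055757 + 0.014432 = 0.070189
P80 = (1/0.070189)² = 14.2473² = 202.99 µm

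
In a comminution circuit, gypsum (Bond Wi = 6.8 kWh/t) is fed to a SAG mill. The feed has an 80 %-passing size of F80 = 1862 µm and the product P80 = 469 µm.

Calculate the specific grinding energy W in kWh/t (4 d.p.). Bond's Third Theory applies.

W = 10 Wi / √P80 − 10 Wi / √F80
1/√469 = 0.046176;  1/√1862 = 0.023174
W = 10·6.8·(0.046176 − 0.023174) = 1.5641 kWh/t

W = 1.5641 kWh/t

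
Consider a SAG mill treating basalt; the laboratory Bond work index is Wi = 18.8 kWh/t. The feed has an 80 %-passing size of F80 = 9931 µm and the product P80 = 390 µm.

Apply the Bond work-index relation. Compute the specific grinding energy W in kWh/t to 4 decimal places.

Bond:  W = 10 Wi (1/√P − 1/√F)
1/√390 = 0.050637;  1/√9931 = 0.010035
W = 10·18.8·(0.050637 − 0.010035) = 7.6332 kWh/t

W = 7.6332 kWh/t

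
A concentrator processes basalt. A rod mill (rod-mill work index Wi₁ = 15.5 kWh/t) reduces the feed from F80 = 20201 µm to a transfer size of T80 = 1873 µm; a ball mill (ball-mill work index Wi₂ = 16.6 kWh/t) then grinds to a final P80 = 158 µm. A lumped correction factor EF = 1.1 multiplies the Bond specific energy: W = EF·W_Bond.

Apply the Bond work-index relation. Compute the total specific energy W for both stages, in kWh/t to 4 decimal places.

Bond: W = 10·Wi·(1/√P80 − 1/√F80)
Stage 1 (20201→1873 µm, Wi₁=15.5): W₁ = 10·15.5·(0.023106 − 0.007036) = 2.4909 kWh/t
Stage 2 (1873→158 µm, Wi₂=16.6): W₂ = 10·16.6·(0.079556 − 0.023106) = 9.3706 kWh/t
W = W₁ + W₂ = 2.4909 + 9.3706 = 11.8615 kWh/t
Corrected W = EF·W_Bond = 1.1·11.8615 = 13.0477 kWh/t

W = 13.0477 kWh/t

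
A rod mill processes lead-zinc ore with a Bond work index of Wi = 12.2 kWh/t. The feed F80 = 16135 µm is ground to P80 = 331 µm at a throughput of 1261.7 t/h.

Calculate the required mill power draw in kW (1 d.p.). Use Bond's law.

W = 10·Wi·[P80^(−½) − F80^(−½)]
W = 10·12.2·(1/√331 − 1/√16135) = 10·12.2·(0.047092) = 5.7453 kWh/t
P = W·T = 5.7453·1261.7 = 7248.8 kW

P = 7248.8 kW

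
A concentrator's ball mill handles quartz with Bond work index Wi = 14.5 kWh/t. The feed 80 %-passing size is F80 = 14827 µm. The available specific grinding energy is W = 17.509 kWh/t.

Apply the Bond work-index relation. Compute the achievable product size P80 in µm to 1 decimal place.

P80 = 60.1 µm

Bond: W = 10·Wi·(1/√P80 − 1/√F80)
P80^(−½) = W/(10 Wi) + F80^(−½)
  = 17.5090/(10·14.5) + 1/√14827 = 0.120752 + 0.008212 = 0.128964
P80 = (1/0.128964)² = 7.7541² = 60.13 µm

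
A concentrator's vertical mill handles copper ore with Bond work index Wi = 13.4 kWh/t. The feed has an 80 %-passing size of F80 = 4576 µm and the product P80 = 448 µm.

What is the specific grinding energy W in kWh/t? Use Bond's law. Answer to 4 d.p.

W = 4.3500 kWh/t

W = 10·Wi·(P80^(-½) − F80^(-½))
1/√448 = 0.047246;  1/√4576 = 0.014783
W = 10·13.4·(0.047246 − 0.014783) = 4.3500 kWh/t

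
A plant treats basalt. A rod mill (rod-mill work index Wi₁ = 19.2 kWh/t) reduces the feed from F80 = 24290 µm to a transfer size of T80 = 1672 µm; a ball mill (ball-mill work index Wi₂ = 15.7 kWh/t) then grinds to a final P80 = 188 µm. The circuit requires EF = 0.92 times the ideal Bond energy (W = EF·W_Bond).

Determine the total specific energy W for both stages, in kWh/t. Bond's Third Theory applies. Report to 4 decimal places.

W_Bond = 10·Wi·(1/√P₈₀ − 1/√F₈₀)
Stage 1 (24290→1672 µm, Wi₁=19.2): W₁ = 10·19.2·(0.024456 − 0.006416) = 3.4636 kWh/t
Stage 2 (1672→188 µm, Wi₂=15.7): W₂ = 10·15.7·(0.072932 − 0.024456) = 7.6108 kWh/t
W = W₁ + W₂ = 3.4636 + 7.6108 = 11.0744 kWh/t
With EF = 0.92: W = 11.0744·0.92 = 10.1885 kWh/t

W = 10.1885 kWh/t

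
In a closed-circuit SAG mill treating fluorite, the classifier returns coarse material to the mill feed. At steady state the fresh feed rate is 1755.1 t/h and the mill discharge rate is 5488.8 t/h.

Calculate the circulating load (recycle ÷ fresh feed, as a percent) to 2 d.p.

CL = 212.73 %

Steady state: M = F + R.
R = M − F = 5488.8 − 1755.1 = 3733.7 t/h
CL = 100·R/F = 100·3733.7/1755.1 = 212.73 %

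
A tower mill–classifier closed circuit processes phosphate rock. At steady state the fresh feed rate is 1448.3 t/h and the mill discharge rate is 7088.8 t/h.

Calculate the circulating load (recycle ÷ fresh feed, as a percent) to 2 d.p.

CL = 389.46 %

Discharge = new feed + return, hence
R = M − F = 7088.8 − 1448.3 = 5640.5 t/h
CL = 100·R/F = 100·5640.5/1448.3 = 389.46 %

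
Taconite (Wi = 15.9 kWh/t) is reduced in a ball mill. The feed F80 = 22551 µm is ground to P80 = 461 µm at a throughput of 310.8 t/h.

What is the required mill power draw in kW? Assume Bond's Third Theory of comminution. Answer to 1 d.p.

W = 10 Wi (P80^-0.5 − F80^-0.5)
W = 10·15.9·(1/√461 − 1/√22551) = 10·15.9·(0.039916) = 6.3466 kWh/t
P = W·T = 6.3466·310.8 = 1972.5 kW

P = 1972.5 kW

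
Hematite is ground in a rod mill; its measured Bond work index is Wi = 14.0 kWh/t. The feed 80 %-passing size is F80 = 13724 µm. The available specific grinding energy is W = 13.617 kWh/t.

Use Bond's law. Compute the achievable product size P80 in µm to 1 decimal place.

Bond: W = 10·Wi·(1/√P80 − 1/√F80)
P80^-0.5 = F80^-0.5 + W/(10 Wi)
  = 13.6170/(10·14.0) + 1/√13724 = 0.097264 + 0.008536 = 0.105800
P80 = (1/0.105800)² = 9.4518² = 89.34 µm

P80 = 89.3 µm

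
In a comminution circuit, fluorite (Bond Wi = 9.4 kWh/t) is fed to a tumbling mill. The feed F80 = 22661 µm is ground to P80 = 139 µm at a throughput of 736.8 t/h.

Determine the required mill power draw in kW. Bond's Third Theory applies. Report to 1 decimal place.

P = 5414.4 kW

Bond:  W = 10 Wi (1/√P − 1/√F)
W = 10·9.4·(1/√139 − 1/√22661) = 10·9.4·(0.078176) = 7.3485 kWh/t
P = W·T = 7.3485·736.8 = 5414.4 kW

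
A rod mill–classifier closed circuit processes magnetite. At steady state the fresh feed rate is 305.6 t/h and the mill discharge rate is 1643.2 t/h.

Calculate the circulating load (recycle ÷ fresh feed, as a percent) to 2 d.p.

CL = 437.70 %

M = F + R at steady state, so:
R = M − F = 1643.2 − 305.6 = 1337.6 t/h
CL = 100·R/F = 100·1337.6/305.6 = 437.70 %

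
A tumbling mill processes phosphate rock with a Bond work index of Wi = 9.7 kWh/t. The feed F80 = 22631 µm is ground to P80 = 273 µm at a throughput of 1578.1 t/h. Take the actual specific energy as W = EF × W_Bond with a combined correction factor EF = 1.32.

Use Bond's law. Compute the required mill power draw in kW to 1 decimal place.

P = 10886.1 kW

W = 10 Wi (1/√P80 − 1/√F80)  [Bond]
W = 10·9.7·(1/√273 − 1/√22631) = 10·9.7·(0.053875) = 5.2259 kWh/t
With EF = 1.32: W = 5.2259·1.32 = 6.8982 kWh/t
P = W·T = 6.8982·1578.1 = 10886.1 kW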